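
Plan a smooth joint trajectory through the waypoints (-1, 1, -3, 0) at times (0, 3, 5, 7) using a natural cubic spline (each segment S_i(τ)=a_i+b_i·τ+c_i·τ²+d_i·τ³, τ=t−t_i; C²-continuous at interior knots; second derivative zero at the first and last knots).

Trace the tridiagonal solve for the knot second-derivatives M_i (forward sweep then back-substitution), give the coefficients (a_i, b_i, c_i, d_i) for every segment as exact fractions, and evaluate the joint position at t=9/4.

  seg 0: a=-1 b=407/228 c=0 d=-85/684
  seg 1: a=1 b=-179/114 c=-85/76 d=103/228
  seg 2: a=-3 b=-71/114 c=121/76 d=-121/456
S(9/4) = 7787/4864

Δ: Δ0=2/3, Δ1=-2, Δ2=3/2
row 1: diag=10, rhs=-16; c'=1/5, d'=-8/5
row 2: denom=8−2·1/5=38/5; d'=(21−2·-8/5)/(38/5)=121/38
back: M2=121/38
back: M1=-8/5−1/5·121/38=-85/38
M: M0=0, M1=-85/38, M2=121/38, M3=0
seg 0: a=-1, c=M0/2=0, d=(M1−M0)/(6·3)=-85/684, b=Δ0−h0·(2M0+M1)/6=407/228
seg 1: a=1, c=M1/2=-85/76, d=(M2−M1)/(6·2)=103/228, b=Δ1−h1·(2M1+M2)/6=-179/114
seg 2: a=-3, c=M2/2=121/76, d=(M3−M2)/(6·2)=-121/456, b=Δ2−h2·(2M2+M3)/6=-71/114
t_q=9/4 → seg 0, τ=9/4; S=-1+407/228·τ+0·τ²+-85/684·τ³=7787/4864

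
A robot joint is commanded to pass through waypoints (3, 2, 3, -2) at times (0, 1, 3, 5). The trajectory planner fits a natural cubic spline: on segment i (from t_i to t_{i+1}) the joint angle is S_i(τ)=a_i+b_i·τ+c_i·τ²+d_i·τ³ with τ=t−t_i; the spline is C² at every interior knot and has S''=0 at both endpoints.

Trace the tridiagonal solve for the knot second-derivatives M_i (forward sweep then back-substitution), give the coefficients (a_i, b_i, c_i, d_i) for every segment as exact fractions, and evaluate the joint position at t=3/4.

  seg 0: a=3 b=-31/22 c=0 d=9/22
  seg 1: a=2 b=-2/11 c=27/22 d=-39/88
  seg 2: a=3 b=-13/22 c=-63/44 d=21/88
S(3/4) = 2979/1408

Δ: Δ0=-1, Δ1=1/2, Δ2=-5/2
row 1: diag=6, rhs=9; c'=1/3, d'=3/2
row 2: denom=8−2·1/3=22/3; d'=(-18−2·3/2)/(22/3)=-63/22
back: M2=-63/22
back: M1=3/2−1/3·-63/22=27/11
M: M0=0, M1=27/11, M2=-63/22, M3=0
seg 0: a=3, c=M0/2=0, d=(M1−M0)/(6·1)=9/22, b=Δ0−h0·(2M0+M1)/6=-31/22
seg 1: a=2, c=M1/2=27/22, d=(M2−M1)/(6·2)=-39/88, b=Δ1−h1·(2M1+M2)/6=-2/11
seg 2: a=3, c=M2/2=-63/44, d=(M3−M2)/(6·2)=21/88, b=Δ2−h2·(2M2+M3)/6=-13/22
t_q=3/4 → seg 0, τ=3/4; S=3+-31/22·τ+0·τ²+9/22·τ³=2979/1408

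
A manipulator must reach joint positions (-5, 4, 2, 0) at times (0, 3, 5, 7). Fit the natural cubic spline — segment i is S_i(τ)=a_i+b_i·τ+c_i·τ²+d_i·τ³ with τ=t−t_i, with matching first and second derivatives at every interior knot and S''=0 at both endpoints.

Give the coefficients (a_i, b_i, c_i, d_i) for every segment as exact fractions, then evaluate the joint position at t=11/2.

  seg 0: a=-5 b=81/19 c=0 d=-8/57
  seg 1: a=4 b=9/19 c=-24/19 d=5/19
  seg 2: a=2 b=-27/19 c=6/19 d=-1/19
S(11/2) = 207/152

Δ: Δ0=3, Δ1=-1, Δ2=-1
row 1: diag=10, rhs=-24; c'=1/5, d'=-12/5
row 2: denom=8−2·1/5=38/5; d'=(0−2·-12/5)/(38/5)=12/19
back: M2=12/19
back: M1=-12/5−1/5·12/19=-48/19
M: M0=0, M1=-48/19, M2=12/19, M3=0
seg 0: a=-5, c=M0/2=0, d=(M1−M0)/(6·3)=-8/57, b=Δ0−h0·(2M0+M1)/6=81/19
seg 1: a=4, c=M1/2=-24/19, d=(M2−M1)/(6·2)=5/19, b=Δ1−h1·(2M1+M2)/6=9/19
seg 2: a=2, c=M2/2=6/19, d=(M3−M2)/(6·2)=-1/19, b=Δ2−h2·(2M2+M3)/6=-27/19
t_q=11/2 → seg 2, τ=1/2; S=2+-27/19·τ+6/19·τ²+-1/19·τ³=207/152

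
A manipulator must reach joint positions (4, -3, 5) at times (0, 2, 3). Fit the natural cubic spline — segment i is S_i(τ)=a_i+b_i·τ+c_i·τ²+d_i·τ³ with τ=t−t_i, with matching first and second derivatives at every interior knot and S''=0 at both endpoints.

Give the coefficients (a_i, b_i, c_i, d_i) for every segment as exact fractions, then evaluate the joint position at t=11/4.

Δ: Δ0=-7/2, Δ1=8
row 1: diag=6, rhs=69; c'=1/6, d'=23/2
back: M1=23/2
M: M0=0, M1=23/2, M2=0
seg 0: a=4, c=M0/2=0, d=(M1−M0)/(6·2)=23/24, b=Δ0−h0·(2M0+M1)/6=-22/3
seg 1: a=-3, c=M1/2=23/4, d=(M2−M1)/(6·1)=-23/12, b=Δ1−h1·(2M1+M2)/6=25/6
t_q=11/4 → seg 1, τ=3/4; S=-3+25/6·τ+23/4·τ²+-23/12·τ³=653/256

  seg 0: a=4 b=-22/3 c=0 d=23/24
  seg 1: a=-3 b=25/6 c=23/4 d=-23/12
S(11/4) = 653/256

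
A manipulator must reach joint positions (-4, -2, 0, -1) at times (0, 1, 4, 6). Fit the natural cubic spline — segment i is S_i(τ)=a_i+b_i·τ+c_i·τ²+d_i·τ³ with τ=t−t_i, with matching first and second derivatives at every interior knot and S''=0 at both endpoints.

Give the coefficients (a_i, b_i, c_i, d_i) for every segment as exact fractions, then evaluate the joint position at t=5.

Δ: Δ0=2, Δ1=2/3, Δ2=-1/2
row 1: diag=8, rhs=-8; c'=3/8, d'=-1
row 2: denom=10−3·3/8=71/8; d'=(-7−3·-1)/(71/8)=-32/71
back: M2=-32/71
back: M1=-1−3/8·-32/71=-59/71
M: M0=0, M1=-59/71, M2=-32/71, M3=0
seg 0: a=-4, c=M0/2=0, d=(M1−M0)/(6·1)=-59/426, b=Δ0−h0·(2M0+M1)/6=911/426
seg 1: a=-2, c=M1/2=-59/142, d=(M2−M1)/(6·3)=3/142, b=Δ1−h1·(2M1+M2)/6=367/213
seg 2: a=0, c=M2/2=-16/71, d=(M3−M2)/(6·2)=8/213, b=Δ2−h2·(2M2+M3)/6=-85/426
t_q=5 → seg 2, τ=1; S=0+-85/426·τ+-16/71·τ²+8/213·τ³=-55/142

  seg 0: a=-4 b=911/426 c=0 d=-59/426
  seg 1: a=-2 b=367/213 c=-59/142 d=3/142
  seg 2: a=0 b=-85/426 c=-16/71 d=8/213
S(5) = -55/142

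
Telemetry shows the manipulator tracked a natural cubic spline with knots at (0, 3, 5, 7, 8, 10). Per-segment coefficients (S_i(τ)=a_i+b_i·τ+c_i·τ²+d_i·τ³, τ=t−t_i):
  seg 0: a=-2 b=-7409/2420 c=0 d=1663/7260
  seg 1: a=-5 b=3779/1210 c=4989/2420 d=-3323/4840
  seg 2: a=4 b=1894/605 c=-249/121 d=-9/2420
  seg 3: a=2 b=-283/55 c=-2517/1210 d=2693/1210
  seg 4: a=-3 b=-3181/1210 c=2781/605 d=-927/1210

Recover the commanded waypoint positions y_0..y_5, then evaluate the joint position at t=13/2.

y_0 = S_0(0) = a_0 = -2
y_1 = S_1(0) = a_1 = -5
y_2 = S_2(0) = a_2 = 4
y_3 = S_3(0) = a_3 = 2
y_4 = S_4(0) = a_4 = -3
y_5 = S_4(2) = 4
t_q=13/2 is in segment 2 (τ=3/2); S_2(τ)=78469/19360

y_0=-2 y_1=-5 y_2=4 y_3=2 y_4=-3 y_5=4
S(13/2) = 78469/19360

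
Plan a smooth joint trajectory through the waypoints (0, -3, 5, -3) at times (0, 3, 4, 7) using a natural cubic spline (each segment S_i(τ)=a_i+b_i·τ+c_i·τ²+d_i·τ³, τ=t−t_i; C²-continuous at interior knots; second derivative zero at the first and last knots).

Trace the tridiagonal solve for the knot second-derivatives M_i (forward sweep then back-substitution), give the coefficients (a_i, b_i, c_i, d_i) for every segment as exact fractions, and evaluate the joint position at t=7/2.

Δ: Δ0=-1, Δ1=8, Δ2=-8/3
row 1: diag=8, rhs=54; c'=1/8, d'=27/4
row 2: denom=8−1·1/8=63/8; d'=(-64−1·27/4)/(63/8)=-566/63
back: M2=-566/63
back: M1=27/4−1/8·-566/63=496/63
M: M0=0, M1=496/63, M2=-566/63, M3=0
seg 0: a=0, c=M0/2=0, d=(M1−M0)/(6·3)=248/567, b=Δ0−h0·(2M0+M1)/6=-311/63
seg 1: a=-3, c=M1/2=248/63, d=(M2−M1)/(6·1)=-59/21, b=Δ1−h1·(2M1+M2)/6=433/63
seg 2: a=5, c=M2/2=-283/63, d=(M3−M2)/(6·3)=283/567, b=Δ2−h2·(2M2+M3)/6=398/63
t_q=7/2 → seg 1, τ=1/2; S=-3+433/63·τ+248/63·τ²+-59/21·τ³=77/72

  seg 0: a=0 b=-311/63 c=0 d=248/567
  seg 1: a=-3 b=433/63 c=248/63 d=-59/21
  seg 2: a=5 b=398/63 c=-283/63 d=283/567
S(7/2) = 77/72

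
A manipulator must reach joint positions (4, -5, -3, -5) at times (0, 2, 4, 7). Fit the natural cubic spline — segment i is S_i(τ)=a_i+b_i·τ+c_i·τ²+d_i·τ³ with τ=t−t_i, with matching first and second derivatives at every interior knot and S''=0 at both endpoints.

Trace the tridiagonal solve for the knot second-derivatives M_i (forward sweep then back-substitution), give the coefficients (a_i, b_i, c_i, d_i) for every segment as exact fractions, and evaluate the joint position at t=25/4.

Δ: Δ0=-9/2, Δ1=1, Δ2=-2/3
row 1: diag=8, rhs=33; c'=1/4, d'=33/8
row 2: denom=10−2·1/4=19/2; d'=(-10−2·33/8)/(19/2)=-73/38
back: M2=-73/38
back: M1=33/8−1/4·-73/38=175/38
M: M0=0, M1=175/38, M2=-73/38, M3=0
seg 0: a=4, c=M0/2=0, d=(M1−M0)/(6·2)=175/456, b=Δ0−h0·(2M0+M1)/6=-344/57
seg 1: a=-5, c=M1/2=175/76, d=(M2−M1)/(6·2)=-31/57, b=Δ1−h1·(2M1+M2)/6=-163/114
seg 2: a=-3, c=M2/2=-73/76, d=(M3−M2)/(6·3)=73/684, b=Δ2−h2·(2M2+M3)/6=143/114
t_q=25/4 → seg 2, τ=9/4; S=-3+143/114·τ+-73/76·τ²+73/684·τ³=-18603/4864

  seg 0: a=4 b=-344/57 c=0 d=175/456
  seg 1: a=-5 b=-163/114 c=175/76 d=-31/57
  seg 2: a=-3 b=143/114 c=-73/76 d=73/684
S(25/4) = -18603/4864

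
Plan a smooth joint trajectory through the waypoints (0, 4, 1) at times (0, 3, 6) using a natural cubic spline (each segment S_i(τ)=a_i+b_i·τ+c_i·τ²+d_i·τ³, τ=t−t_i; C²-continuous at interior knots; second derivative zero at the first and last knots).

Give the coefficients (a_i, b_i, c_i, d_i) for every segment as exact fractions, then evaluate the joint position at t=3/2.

Δ: Δ0=4/3, Δ1=-1
row 1: diag=12, rhs=-14; c'=1/4, d'=-7/6
back: M1=-7/6
M: M0=0, M1=-7/6, M2=0
seg 0: a=0, c=M0/2=0, d=(M1−M0)/(6·3)=-7/108, b=Δ0−h0·(2M0+M1)/6=23/12
seg 1: a=4, c=M1/2=-7/12, d=(M2−M1)/(6·3)=7/108, b=Δ1−h1·(2M1+M2)/6=1/6
t_q=3/2 → seg 0, τ=3/2; S=0+23/12·τ+0·τ²+-7/108·τ³=85/32

  seg 0: a=0 b=23/12 c=0 d=-7/108
  seg 1: a=4 b=1/6 c=-7/12 d=7/108
S(3/2) = 85/32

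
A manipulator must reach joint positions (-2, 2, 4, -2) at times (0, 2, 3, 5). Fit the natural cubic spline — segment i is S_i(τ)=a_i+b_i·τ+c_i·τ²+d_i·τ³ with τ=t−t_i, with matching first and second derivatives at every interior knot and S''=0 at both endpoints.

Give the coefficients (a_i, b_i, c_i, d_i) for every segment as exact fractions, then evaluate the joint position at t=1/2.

Δ: Δ0=2, Δ1=2, Δ2=-3
row 1: diag=6, rhs=0; c'=1/6, d'=0
row 2: denom=6−1·1/6=35/6; d'=(-30−1·0)/(35/6)=-36/7
back: M2=-36/7
back: M1=0−1/6·-36/7=6/7
M: M0=0, M1=6/7, M2=-36/7, M3=0
seg 0: a=-2, c=M0/2=0, d=(M1−M0)/(6·2)=1/14, b=Δ0−h0·(2M0+M1)/6=12/7
seg 1: a=2, c=M1/2=3/7, d=(M2−M1)/(6·1)=-1, b=Δ1−h1·(2M1+M2)/6=18/7
seg 2: a=4, c=M2/2=-18/7, d=(M3−M2)/(6·2)=3/7, b=Δ2−h2·(2M2+M3)/6=3/7
t_q=1/2 → seg 0, τ=1/2; S=-2+12/7·τ+0·τ²+1/14·τ³=-127/112

  seg 0: a=-2 b=12/7 c=0 d=1/14
  seg 1: a=2 b=18/7 c=3/7 d=-1
  seg 2: a=4 b=3/7 c=-18/7 d=3/7
S(1/2) = -127/112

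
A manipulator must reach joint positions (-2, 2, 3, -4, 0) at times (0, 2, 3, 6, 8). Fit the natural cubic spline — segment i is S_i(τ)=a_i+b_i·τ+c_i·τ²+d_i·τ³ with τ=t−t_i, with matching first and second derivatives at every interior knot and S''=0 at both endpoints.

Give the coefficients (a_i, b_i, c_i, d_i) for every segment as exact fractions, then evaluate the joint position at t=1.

  seg 0: a=-2 b=661/312 c=0 d=-37/1248
  seg 1: a=2 b=275/156 c=-37/208 d=-365/624
  seg 2: a=3 b=-217/624 c=-201/104 d=61/144
  seg 3: a=-4 b=-79/156 c=391/208 d=-391/1248
S(1) = 37/416

Δ: Δ0=2, Δ1=1, Δ2=-7/3, Δ3=2
row 1: diag=6, rhs=-6; c'=1/6, d'=-1
row 2: denom=8−1·1/6=47/6; d'=(-20−1·-1)/(47/6)=-114/47
row 3: denom=10−3·18/47=416/47; d'=(26−3·-114/47)/(416/47)=391/104
back: M3=391/104
back: M2=-114/47−18/47·391/104=-201/52
back: M1=-1−1/6·-201/52=-37/104
M: M0=0, M1=-37/104, M2=-201/52, M3=391/104, M4=0
seg 0: a=-2, c=M0/2=0, d=(M1−M0)/(6·2)=-37/1248, b=Δ0−h0·(2M0+M1)/6=661/312
seg 1: a=2, c=M1/2=-37/208, d=(M2−M1)/(6·1)=-365/624, b=Δ1−h1·(2M1+M2)/6=275/156
seg 2: a=3, c=M2/2=-201/104, d=(M3−M2)/(6·3)=61/144, b=Δ2−h2·(2M2+M3)/6=-217/624
seg 3: a=-4, c=M3/2=391/208, d=(M4−M3)/(6·2)=-391/1248, b=Δ3−h3·(2M3+M4)/6=-79/156
t_q=1 → seg 0, τ=1; S=-2+661/312·τ+0·τ²+-37/1248·τ³=37/416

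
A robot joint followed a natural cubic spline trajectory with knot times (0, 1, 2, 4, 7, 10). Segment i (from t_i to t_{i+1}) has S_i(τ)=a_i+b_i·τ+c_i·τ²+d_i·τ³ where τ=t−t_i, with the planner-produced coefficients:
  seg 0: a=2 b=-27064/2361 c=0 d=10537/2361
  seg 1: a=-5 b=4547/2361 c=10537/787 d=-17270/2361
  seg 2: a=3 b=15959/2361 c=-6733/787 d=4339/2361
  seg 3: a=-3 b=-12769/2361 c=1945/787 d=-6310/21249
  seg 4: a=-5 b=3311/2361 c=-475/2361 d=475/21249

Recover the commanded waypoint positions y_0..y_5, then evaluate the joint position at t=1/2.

y_0 = S_0(0) = a_0 = 2
y_1 = S_1(0) = a_1 = -5
y_2 = S_2(0) = a_2 = 3
y_3 = S_3(0) = a_3 = -3
y_4 = S_4(0) = a_4 = -5
y_5 = S_4(3) = -2
t_q=1/2 is in segment 0 (τ=1/2); S_0(τ)=-19981/6296

y_0=2 y_1=-5 y_2=3 y_3=-3 y_4=-5 y_5=-2
S(1/2) = -19981/6296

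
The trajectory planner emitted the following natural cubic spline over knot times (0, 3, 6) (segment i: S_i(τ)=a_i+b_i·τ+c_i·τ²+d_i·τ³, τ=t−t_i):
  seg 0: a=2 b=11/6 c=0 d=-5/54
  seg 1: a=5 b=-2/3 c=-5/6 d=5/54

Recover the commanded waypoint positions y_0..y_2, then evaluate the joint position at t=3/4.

y_0 = S_0(0) = a_0 = 2
y_1 = S_1(0) = a_1 = 5
y_2 = S_1(3) = -2
t_q=3/4 is in segment 0 (τ=3/4); S_0(τ)=427/128

y_0=2 y_1=5 y_2=-2
S(3/4) = 427/128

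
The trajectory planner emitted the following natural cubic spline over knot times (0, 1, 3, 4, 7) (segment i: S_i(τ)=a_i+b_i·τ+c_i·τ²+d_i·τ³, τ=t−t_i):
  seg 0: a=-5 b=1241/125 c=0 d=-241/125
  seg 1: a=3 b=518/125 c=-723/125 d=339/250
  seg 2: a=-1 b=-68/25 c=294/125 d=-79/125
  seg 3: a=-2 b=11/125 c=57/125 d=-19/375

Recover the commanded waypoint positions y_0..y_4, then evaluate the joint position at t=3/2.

y_0 = S_0(0) = a_0 = -5
y_1 = S_1(0) = a_1 = 3
y_2 = S_2(0) = a_2 = -1
y_3 = S_3(0) = a_3 = -2
y_4 = S_3(3) = 1
t_q=3/2 is in segment 1 (τ=1/2); S_1(τ)=7591/2000

y_0=-5 y_1=3 y_2=-1 y_3=-2 y_4=1
S(3/2) = 7591/2000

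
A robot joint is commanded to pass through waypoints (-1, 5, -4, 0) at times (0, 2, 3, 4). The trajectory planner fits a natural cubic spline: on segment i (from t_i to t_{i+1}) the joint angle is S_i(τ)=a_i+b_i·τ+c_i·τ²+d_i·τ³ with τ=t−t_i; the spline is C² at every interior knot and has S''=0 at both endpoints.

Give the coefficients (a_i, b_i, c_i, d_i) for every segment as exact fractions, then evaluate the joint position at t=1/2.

Δ: Δ0=3, Δ1=-9, Δ2=4
row 1: diag=6, rhs=-72; c'=1/6, d'=-12
row 2: denom=4−1·1/6=23/6; d'=(78−1·-12)/(23/6)=540/23
back: M2=540/23
back: M1=-12−1/6·540/23=-366/23
M: M0=0, M1=-366/23, M2=540/23, M3=0
seg 0: a=-1, c=M0/2=0, d=(M1−M0)/(6·2)=-61/46, b=Δ0−h0·(2M0+M1)/6=191/23
seg 1: a=5, c=M1/2=-183/23, d=(M2−M1)/(6·1)=151/23, b=Δ1−h1·(2M1+M2)/6=-175/23
seg 2: a=-4, c=M2/2=270/23, d=(M3−M2)/(6·1)=-90/23, b=Δ2−h2·(2M2+M3)/6=-88/23
t_q=1/2 → seg 0, τ=1/2; S=-1+191/23·τ+0·τ²+-61/46·τ³=1099/368

  seg 0: a=-1 b=191/23 c=0 d=-61/46
  seg 1: a=5 b=-175/23 c=-183/23 d=151/23
  seg 2: a=-4 b=-88/23 c=270/23 d=-90/23
S(1/2) = 1099/368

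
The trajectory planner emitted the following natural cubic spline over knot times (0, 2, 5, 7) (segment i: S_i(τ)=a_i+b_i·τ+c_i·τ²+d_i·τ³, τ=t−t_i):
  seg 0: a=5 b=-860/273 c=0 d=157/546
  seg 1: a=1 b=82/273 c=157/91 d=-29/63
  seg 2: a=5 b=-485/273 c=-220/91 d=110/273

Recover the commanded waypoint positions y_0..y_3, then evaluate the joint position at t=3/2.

y_0 = S_0(0) = a_0 = 5
y_1 = S_1(0) = a_1 = 1
y_2 = S_2(0) = a_2 = 5
y_3 = S_2(2) = -5
t_q=3/2 is in segment 0 (τ=3/2); S_0(τ)=259/208

y_0=5 y_1=1 y_2=5 y_3=-5
S(3/2) = 259/208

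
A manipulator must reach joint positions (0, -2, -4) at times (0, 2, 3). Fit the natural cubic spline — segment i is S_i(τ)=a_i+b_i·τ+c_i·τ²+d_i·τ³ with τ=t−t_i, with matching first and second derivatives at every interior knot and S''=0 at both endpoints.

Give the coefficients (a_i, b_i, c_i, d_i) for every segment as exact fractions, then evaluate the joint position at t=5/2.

Δ: Δ0=-1, Δ1=-2
row 1: diag=6, rhs=-6; c'=1/6, d'=-1
back: M1=-1
M: M0=0, M1=-1, M2=0
seg 0: a=0, c=M0/2=0, d=(M1−M0)/(6·2)=-1/12, b=Δ0−h0·(2M0+M1)/6=-2/3
seg 1: a=-2, c=M1/2=-1/2, d=(M2−M1)/(6·1)=1/6, b=Δ1−h1·(2M1+M2)/6=-5/3
t_q=5/2 → seg 1, τ=1/2; S=-2+-5/3·τ+-1/2·τ²+1/6·τ³=-47/16

  seg 0: a=0 b=-2/3 c=0 d=-1/12
  seg 1: a=-2 b=-5/3 c=-1/2 d=1/6
S(5/2) = -47/16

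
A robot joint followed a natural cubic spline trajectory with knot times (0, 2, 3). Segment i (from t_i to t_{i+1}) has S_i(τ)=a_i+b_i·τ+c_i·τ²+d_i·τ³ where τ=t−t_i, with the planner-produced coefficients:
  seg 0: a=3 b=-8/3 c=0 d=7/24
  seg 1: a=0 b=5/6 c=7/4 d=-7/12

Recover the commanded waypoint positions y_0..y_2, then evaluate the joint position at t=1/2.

y_0 = S_0(0) = a_0 = 3
y_1 = S_1(0) = a_1 = 0
y_2 = S_1(1) = 2
t_q=1/2 is in segment 0 (τ=1/2); S_0(τ)=109/64

y_0=3 y_1=0 y_2=2
S(1/2) = 109/64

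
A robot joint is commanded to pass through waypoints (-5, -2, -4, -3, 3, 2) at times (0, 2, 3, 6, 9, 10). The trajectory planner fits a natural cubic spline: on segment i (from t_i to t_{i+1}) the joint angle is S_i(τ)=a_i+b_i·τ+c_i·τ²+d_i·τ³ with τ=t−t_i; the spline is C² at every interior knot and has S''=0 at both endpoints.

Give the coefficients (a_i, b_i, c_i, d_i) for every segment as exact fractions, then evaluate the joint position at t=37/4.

Δ: Δ0=3/2, Δ1=-2, Δ2=1/3, Δ3=2, Δ4=-1
row 1: diag=6, rhs=-21; c'=1/6, d'=-7/2
row 2: denom=8−1·1/6=47/6; d'=(14−1·-7/2)/(47/6)=105/47
row 3: denom=12−3·18/47=510/47; d'=(10−3·105/47)/(510/47)=31/102
row 4: denom=8−3·47/170=1219/170; d'=(-18−3·31/102)/(1219/170)=-3215/1219
back: M4=-3215/1219
back: M3=31/102−47/170·-3215/1219=3778/3657
back: M2=105/47−18/47·3778/3657=2241/1219
back: M1=-7/2−1/6·2241/1219=-4640/1219
M: M0=0, M1=-4640/1219, M2=2241/1219, M3=3778/3657, M4=-3215/1219, M5=0
seg 0: a=-5, c=M0/2=0, d=(M1−M0)/(6·2)=-1160/3657, b=Δ0−h0·(2M0+M1)/6=20251/7314
seg 1: a=-2, c=M1/2=-2320/1219, d=(M2−M1)/(6·1)=6881/7314, b=Δ1−h1·(2M1+M2)/6=-7589/7314
seg 2: a=-4, c=M2/2=2241/2438, d=(M3−M2)/(6·3)=-2945/65826, b=Δ2−h2·(2M2+M3)/6=-7393/3657
seg 3: a=-3, c=M3/2=1889/3657, d=(M4−M3)/(6·3)=-13423/65826, b=Δ3−h3·(2M3+M4)/6=16717/7314
seg 4: a=3, c=M4/2=-3215/2438, d=(M5−M4)/(6·1)=3215/7314, b=Δ4−h4·(2M4+M5)/6=-442/3657
t_q=37/4 → seg 4, τ=1/4; S=3+-442/3657·τ+-3215/2438·τ²+3215/7314·τ³=451593/156032

  seg 0: a=-5 b=20251/7314 c=0 d=-1160/3657
  seg 1: a=-2 b=-7589/7314 c=-2320/1219 d=6881/7314
  seg 2: a=-4 b=-7393/3657 c=2241/2438 d=-2945/65826
  seg 3: a=-3 b=16717/7314 c=1889/3657 d=-13423/65826
  seg 4: a=3 b=-442/3657 c=-3215/2438 d=3215/7314
S(37/4) = 451593/156032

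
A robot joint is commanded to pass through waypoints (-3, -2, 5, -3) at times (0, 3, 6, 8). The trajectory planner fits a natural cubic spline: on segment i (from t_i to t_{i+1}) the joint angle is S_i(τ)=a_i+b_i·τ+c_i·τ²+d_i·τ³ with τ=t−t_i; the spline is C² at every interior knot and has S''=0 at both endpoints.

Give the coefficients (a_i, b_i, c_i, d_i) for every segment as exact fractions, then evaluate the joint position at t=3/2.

  seg 0: a=-3 b=-80/111 c=0 d=13/111
  seg 1: a=-2 b=271/111 c=39/37 d=-121/333
  seg 2: a=5 b=-116/111 c=-82/37 d=41/111
S(3/2) = -1091/296

Δ: Δ0=1/3, Δ1=7/3, Δ2=-4
row 1: diag=12, rhs=12; c'=1/4, d'=1
row 2: denom=10−3·1/4=37/4; d'=(-38−3·1)/(37/4)=-164/37
back: M2=-164/37
back: M1=1−1/4·-164/37=78/37
M: M0=0, M1=78/37, M2=-164/37, M3=0
seg 0: a=-3, c=M0/2=0, d=(M1−M0)/(6·3)=13/111, b=Δ0−h0·(2M0+M1)/6=-80/111
seg 1: a=-2, c=M1/2=39/37, d=(M2−M1)/(6·3)=-121/333, b=Δ1−h1·(2M1+M2)/6=271/111
seg 2: a=5, c=M2/2=-82/37, d=(M3−M2)/(6·2)=41/111, b=Δ2−h2·(2M2+M3)/6=-116/111
t_q=3/2 → seg 0, τ=3/2; S=-3+-80/111·τ+0·τ²+13/111·τ³=-1091/296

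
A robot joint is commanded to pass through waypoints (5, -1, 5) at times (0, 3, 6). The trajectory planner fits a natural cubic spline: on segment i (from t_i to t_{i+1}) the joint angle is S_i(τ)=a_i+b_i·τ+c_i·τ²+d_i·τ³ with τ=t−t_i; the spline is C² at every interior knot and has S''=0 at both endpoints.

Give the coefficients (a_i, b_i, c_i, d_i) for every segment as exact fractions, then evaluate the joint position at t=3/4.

  seg 0: a=5 b=-3 c=0 d=1/9
  seg 1: a=-1 b=0 c=1 d=-1/9
S(3/4) = 179/64

Δ: Δ0=-2, Δ1=2
row 1: diag=12, rhs=24; c'=1/4, d'=2
back: M1=2
M: M0=0, M1=2, M2=0
seg 0: a=5, c=M0/2=0, d=(M1−M0)/(6·3)=1/9, b=Δ0−h0·(2M0+M1)/6=-3
seg 1: a=-1, c=M1/2=1, d=(M2−M1)/(6·3)=-1/9, b=Δ1−h1·(2M1+M2)/6=0
t_q=3/4 → seg 0, τ=3/4; S=5+-3·τ+0·τ²+1/9·τ³=179/64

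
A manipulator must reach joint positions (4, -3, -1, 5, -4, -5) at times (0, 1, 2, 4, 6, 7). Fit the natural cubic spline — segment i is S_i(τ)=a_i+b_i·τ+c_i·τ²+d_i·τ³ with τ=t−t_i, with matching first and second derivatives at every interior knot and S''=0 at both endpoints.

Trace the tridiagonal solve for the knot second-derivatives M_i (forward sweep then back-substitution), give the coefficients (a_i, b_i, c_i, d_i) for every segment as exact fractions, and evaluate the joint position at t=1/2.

Δ: Δ0=-7, Δ1=2, Δ2=3, Δ3=-9/2, Δ4=-1
row 1: diag=4, rhs=54; c'=1/4, d'=27/2
row 2: denom=6−1·1/4=23/4; d'=(6−1·27/2)/(23/4)=-30/23
row 3: denom=8−2·8/23=168/23; d'=(-45−2·-30/23)/(168/23)=-325/56
row 4: denom=6−2·23/84=229/42; d'=(21−2·-325/56)/(229/42)=2739/458
back: M4=2739/458
back: M3=-325/56−23/84·2739/458=-1704/229
back: M2=-30/23−8/23·-1704/229=294/229
back: M1=27/2−1/4·294/229=3018/229
M: M0=0, M1=3018/229, M2=294/229, M3=-1704/229, M4=2739/458, M5=0
seg 0: a=4, c=M0/2=0, d=(M1−M0)/(6·1)=503/229, b=Δ0−h0·(2M0+M1)/6=-2106/229
seg 1: a=-3, c=M1/2=1509/229, d=(M2−M1)/(6·1)=-454/229, b=Δ1−h1·(2M1+M2)/6=-597/229
seg 2: a=-1, c=M2/2=147/229, d=(M3−M2)/(6·2)=-333/458, b=Δ2−h2·(2M2+M3)/6=1059/229
seg 3: a=5, c=M3/2=-852/229, d=(M4−M3)/(6·2)=2049/1832, b=Δ3−h3·(2M3+M4)/6=-351/229
seg 4: a=-4, c=M4/2=2739/916, d=(M5−M4)/(6·1)=-913/916, b=Δ4−h4·(2M4+M5)/6=-1371/458
t_q=1/2 → seg 0, τ=1/2; S=4+-2106/229·τ+0·τ²+503/229·τ³=-593/1832

  seg 0: a=4 b=-2106/229 c=0 d=503/229
  seg 1: a=-3 b=-597/229 c=1509/229 d=-454/229
  seg 2: a=-1 b=1059/229 c=147/229 d=-333/458
  seg 3: a=5 b=-351/229 c=-852/229 d=2049/1832
  seg 4: a=-4 b=-1371/458 c=2739/916 d=-913/916
S(1/2) = -593/1832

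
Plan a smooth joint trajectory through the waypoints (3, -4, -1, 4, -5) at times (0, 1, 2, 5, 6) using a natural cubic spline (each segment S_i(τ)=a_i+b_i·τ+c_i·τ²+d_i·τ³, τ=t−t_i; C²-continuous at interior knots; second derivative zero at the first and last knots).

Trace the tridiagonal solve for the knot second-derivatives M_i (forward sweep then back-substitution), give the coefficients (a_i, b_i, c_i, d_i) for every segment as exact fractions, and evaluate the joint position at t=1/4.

  seg 0: a=3 b=-3019/318 c=0 d=793/318
  seg 1: a=-4 b=-320/159 c=793/106 d=-785/318
  seg 2: a=-1 b=1763/318 c=4/53 d=-145/318
  seg 3: a=4 b=-1004/159 c=-427/106 d=427/318
S(1/4) = 4515/6784

Δ: Δ0=-7, Δ1=3, Δ2=5/3, Δ3=-9
row 1: diag=4, rhs=60; c'=1/4, d'=15
row 2: denom=8−1·1/4=31/4; d'=(-8−1·15)/(31/4)=-92/31
row 3: denom=8−3·12/31=212/31; d'=(-64−3·-92/31)/(212/31)=-427/53
back: M3=-427/53
back: M2=-92/31−12/31·-427/53=8/53
back: M1=15−1/4·8/53=793/53
M: M0=0, M1=793/53, M2=8/53, M3=-427/53, M4=0
seg 0: a=3, c=M0/2=0, d=(M1−M0)/(6·1)=793/318, b=Δ0−h0·(2M0+M1)/6=-3019/318
seg 1: a=-4, c=M1/2=793/106, d=(M2−M1)/(6·1)=-785/318, b=Δ1−h1·(2M1+M2)/6=-320/159
seg 2: a=-1, c=M2/2=4/53, d=(M3−M2)/(6·3)=-145/318, b=Δ2−h2·(2M2+M3)/6=1763/318
seg 3: a=4, c=M3/2=-427/106, d=(M4−M3)/(6·1)=427/318, b=Δ3−h3·(2M3+M4)/6=-1004/159
t_q=1/4 → seg 0, τ=1/4; S=3+-3019/318·τ+0·τ²+793/318·τ³=4515/6784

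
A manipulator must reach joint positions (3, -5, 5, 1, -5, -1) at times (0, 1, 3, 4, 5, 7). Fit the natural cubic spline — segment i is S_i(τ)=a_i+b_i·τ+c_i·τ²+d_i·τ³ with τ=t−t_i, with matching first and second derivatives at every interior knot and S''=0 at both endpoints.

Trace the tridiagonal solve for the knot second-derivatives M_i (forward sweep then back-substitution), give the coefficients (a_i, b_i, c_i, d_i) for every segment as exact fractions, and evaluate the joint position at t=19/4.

Δ: Δ0=-8, Δ1=5, Δ2=-4, Δ3=-6, Δ4=2
row 1: diag=6, rhs=78; c'=1/3, d'=13
row 2: denom=6−2·1/3=16/3; d'=(-54−2·13)/(16/3)=-15
row 3: denom=4−1·3/16=61/16; d'=(-12−1·-15)/(61/16)=48/61
row 4: denom=6−1·16/61=350/61; d'=(48−1·48/61)/(350/61)=288/35
back: M4=288/35
back: M3=48/61−16/61·288/35=-48/35
back: M2=-15−3/16·-48/35=-516/35
back: M1=13−1/3·-516/35=627/35
M: M0=0, M1=627/35, M2=-516/35, M3=-48/35, M4=288/35, M5=0
seg 0: a=3, c=M0/2=0, d=(M1−M0)/(6·1)=209/70, b=Δ0−h0·(2M0+M1)/6=-769/70
seg 1: a=-5, c=M1/2=627/70, d=(M2−M1)/(6·2)=-381/140, b=Δ1−h1·(2M1+M2)/6=-71/35
seg 2: a=5, c=M2/2=-258/35, d=(M3−M2)/(6·1)=78/35, b=Δ2−h2·(2M2+M3)/6=8/7
seg 3: a=1, c=M3/2=-24/35, d=(M4−M3)/(6·1)=8/5, b=Δ3−h3·(2M3+M4)/6=-242/35
seg 4: a=-5, c=M4/2=144/35, d=(M5−M4)/(6·2)=-24/35, b=Δ4−h4·(2M4+M5)/6=-122/35
t_q=19/4 → seg 3, τ=3/4; S=1+-242/35·τ+-24/35·τ²+8/5·τ³=-1091/280

  seg 0: a=3 b=-769/70 c=0 d=209/70
  seg 1: a=-5 b=-71/35 c=627/70 d=-381/140
  seg 2: a=5 b=8/7 c=-258/35 d=78/35
  seg 3: a=1 b=-242/35 c=-24/35 d=8/5
  seg 4: a=-5 b=-122/35 c=144/35 d=-24/35
S(19/4) = -1091/280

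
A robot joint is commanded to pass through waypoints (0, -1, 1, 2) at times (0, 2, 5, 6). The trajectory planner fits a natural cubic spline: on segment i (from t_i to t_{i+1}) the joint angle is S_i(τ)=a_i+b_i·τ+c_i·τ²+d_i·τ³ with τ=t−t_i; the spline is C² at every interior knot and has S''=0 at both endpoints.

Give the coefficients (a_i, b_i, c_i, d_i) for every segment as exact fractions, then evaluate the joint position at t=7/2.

Δ: Δ0=-1/2, Δ1=2/3, Δ2=1
row 1: diag=10, rhs=7; c'=3/10, d'=7/10
row 2: denom=8−3·3/10=71/10; d'=(2−3·7/10)/(71/10)=-1/71
back: M2=-1/71
back: M1=7/10−3/10·-1/71=50/71
M: M0=0, M1=50/71, M2=-1/71, M3=0
seg 0: a=0, c=M0/2=0, d=(M1−M0)/(6·2)=25/426, b=Δ0−h0·(2M0+M1)/6=-313/426
seg 1: a=-1, c=M1/2=25/71, d=(M2−M1)/(6·3)=-17/426, b=Δ1−h1·(2M1+M2)/6=-13/426
seg 2: a=1, c=M2/2=-1/142, d=(M3−M2)/(6·1)=1/426, b=Δ2−h2·(2M2+M3)/6=214/213
t_q=7/2 → seg 1, τ=3/2; S=-1+-13/426·τ+25/71·τ²+-17/426·τ³=-441/1136

  seg 0: a=0 b=-313/426 c=0 d=25/426
  seg 1: a=-1 b=-13/426 c=25/71 d=-17/426
  seg 2: a=1 b=214/213 c=-1/142 d=1/426
S(7/2) = -441/1136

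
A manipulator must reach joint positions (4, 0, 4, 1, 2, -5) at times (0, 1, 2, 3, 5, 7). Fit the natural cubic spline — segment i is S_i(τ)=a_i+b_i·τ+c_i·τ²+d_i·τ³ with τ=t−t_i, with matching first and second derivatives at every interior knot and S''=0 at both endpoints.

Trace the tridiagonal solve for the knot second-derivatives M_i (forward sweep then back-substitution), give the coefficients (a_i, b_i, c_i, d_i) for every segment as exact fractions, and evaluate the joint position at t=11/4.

Δ: Δ0=-4, Δ1=4, Δ2=-3, Δ3=1/2, Δ4=-7/2
row 1: diag=4, rhs=48; c'=1/4, d'=12
row 2: denom=4−1·1/4=15/4; d'=(-42−1·12)/(15/4)=-72/5
row 3: denom=6−1·4/15=86/15; d'=(21−1·-72/5)/(86/15)=531/86
row 4: denom=8−2·15/43=314/43; d'=(-24−2·531/86)/(314/43)=-1563/314
back: M4=-1563/314
back: M3=531/86−15/43·-1563/314=1242/157
back: M2=-72/5−4/15·1242/157=-2592/157
back: M1=12−1/4·-2592/157=2532/157
M: M0=0, M1=2532/157, M2=-2592/157, M3=1242/157, M4=-1563/314, M5=0
seg 0: a=4, c=M0/2=0, d=(M1−M0)/(6·1)=422/157, b=Δ0−h0·(2M0+M1)/6=-1050/157
seg 1: a=0, c=M1/2=1266/157, d=(M2−M1)/(6·1)=-854/157, b=Δ1−h1·(2M1+M2)/6=216/157
seg 2: a=4, c=M2/2=-1296/157, d=(M3−M2)/(6·1)=639/157, b=Δ2−h2·(2M2+M3)/6=186/157
seg 3: a=1, c=M3/2=621/157, d=(M4−M3)/(6·2)=-1349/1256, b=Δ3−h3·(2M3+M4)/6=-489/157
seg 4: a=2, c=M4/2=-1563/628, d=(M5−M4)/(6·2)=521/1256, b=Δ4−h4·(2M4+M5)/6=-57/314
t_q=11/4 → seg 2, τ=3/4; S=4+186/157·τ+-1296/157·τ²+639/157·τ³=19717/10048

  seg 0: a=4 b=-1050/157 c=0 d=422/157
  seg 1: a=0 b=216/157 c=1266/157 d=-854/157
  seg 2: a=4 b=186/157 c=-1296/157 d=639/157
  seg 3: a=1 b=-489/157 c=621/157 d=-1349/1256
  seg 4: a=2 b=-57/314 c=-1563/628 d=521/1256
S(11/4) = 19717/10048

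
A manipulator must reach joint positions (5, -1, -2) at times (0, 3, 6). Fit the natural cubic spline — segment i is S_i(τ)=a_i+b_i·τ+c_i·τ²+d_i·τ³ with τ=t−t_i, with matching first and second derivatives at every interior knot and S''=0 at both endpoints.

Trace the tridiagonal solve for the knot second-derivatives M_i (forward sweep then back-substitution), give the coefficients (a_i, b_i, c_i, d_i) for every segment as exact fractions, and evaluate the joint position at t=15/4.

  seg 0: a=5 b=-29/12 c=0 d=5/108
  seg 1: a=-1 b=-7/6 c=5/12 d=-5/108
S(15/4) = -425/256

Δ: Δ0=-2, Δ1=-1/3
row 1: diag=12, rhs=10; c'=1/4, d'=5/6
back: M1=5/6
M: M0=0, M1=5/6, M2=0
seg 0: a=5, c=M0/2=0, d=(M1−M0)/(6·3)=5/108, b=Δ0−h0·(2M0+M1)/6=-29/12
seg 1: a=-1, c=M1/2=5/12, d=(M2−M1)/(6·3)=-5/108, b=Δ1−h1·(2M1+M2)/6=-7/6
t_q=15/4 → seg 1, τ=3/4; S=-1+-7/6·τ+5/12·τ²+-5/108·τ³=-425/256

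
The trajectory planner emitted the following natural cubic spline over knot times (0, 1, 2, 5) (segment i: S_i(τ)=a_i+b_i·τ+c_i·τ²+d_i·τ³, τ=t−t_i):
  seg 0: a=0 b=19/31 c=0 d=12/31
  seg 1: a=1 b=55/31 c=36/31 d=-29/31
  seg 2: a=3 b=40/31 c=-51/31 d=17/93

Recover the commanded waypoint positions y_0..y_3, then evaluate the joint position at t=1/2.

y_0 = S_0(0) = a_0 = 0
y_1 = S_1(0) = a_1 = 1
y_2 = S_2(0) = a_2 = 3
y_3 = S_2(3) = -3
t_q=1/2 is in segment 0 (τ=1/2); S_0(τ)=11/31

y_0=0 y_1=1 y_2=3 y_3=-3
S(1/2) = 11/31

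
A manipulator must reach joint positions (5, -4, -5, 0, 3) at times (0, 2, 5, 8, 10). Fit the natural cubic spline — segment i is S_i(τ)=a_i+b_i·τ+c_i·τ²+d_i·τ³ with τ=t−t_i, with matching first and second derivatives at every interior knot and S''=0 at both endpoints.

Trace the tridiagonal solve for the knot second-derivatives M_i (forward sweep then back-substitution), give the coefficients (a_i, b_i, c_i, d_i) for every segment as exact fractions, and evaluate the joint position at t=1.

Δ: Δ0=-9/2, Δ1=-1/3, Δ2=5/3, Δ3=3/2
row 1: diag=10, rhs=25; c'=3/10, d'=5/2
row 2: denom=12−3·3/10=111/10; d'=(12−3·5/2)/(111/10)=15/37
row 3: denom=10−3·10/37=340/37; d'=(-1−3·15/37)/(340/37)=-41/170
back: M3=-41/170
back: M2=15/37−10/37·-41/170=8/17
back: M1=5/2−3/10·8/17=401/170
M: M0=0, M1=401/170, M2=8/17, M3=-41/170, M4=0
seg 0: a=5, c=M0/2=0, d=(M1−M0)/(6·2)=401/2040, b=Δ0−h0·(2M0+M1)/6=-1348/255
seg 1: a=-4, c=M1/2=401/340, d=(M2−M1)/(6·3)=-107/1020, b=Δ1−h1·(2M1+M2)/6=-1493/510
seg 2: a=-5, c=M2/2=4/17, d=(M3−M2)/(6·3)=-121/3060, b=Δ2−h2·(2M2+M3)/6=79/60
seg 3: a=0, c=M3/2=-41/340, d=(M4−M3)/(6·2)=41/2040, b=Δ3−h3·(2M3+M4)/6=847/510
t_q=1 → seg 0, τ=1; S=5+-1348/255·τ+0·τ²+401/2040·τ³=-61/680

  seg 0: a=5 b=-1348/255 c=0 d=401/2040
  seg 1: a=-4 b=-1493/510 c=401/340 d=-107/1020
  seg 2: a=-5 b=79/60 c=4/17 d=-121/3060
  seg 3: a=0 b=847/510 c=-41/340 d=41/2040
S(1) = -61/680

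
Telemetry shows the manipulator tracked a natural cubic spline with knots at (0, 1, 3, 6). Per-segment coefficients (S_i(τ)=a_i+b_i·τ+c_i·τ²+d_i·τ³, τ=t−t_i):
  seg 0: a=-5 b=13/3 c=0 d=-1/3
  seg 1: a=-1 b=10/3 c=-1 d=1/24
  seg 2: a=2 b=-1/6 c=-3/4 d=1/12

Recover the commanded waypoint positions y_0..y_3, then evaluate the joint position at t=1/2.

y_0 = S_0(0) = a_0 = -5
y_1 = S_1(0) = a_1 = -1
y_2 = S_2(0) = a_2 = 2
y_3 = S_2(3) = -3
t_q=1/2 is in segment 0 (τ=1/2); S_0(τ)=-23/8

y_0=-5 y_1=-1 y_2=2 y_3=-3
S(1/2) = -23/8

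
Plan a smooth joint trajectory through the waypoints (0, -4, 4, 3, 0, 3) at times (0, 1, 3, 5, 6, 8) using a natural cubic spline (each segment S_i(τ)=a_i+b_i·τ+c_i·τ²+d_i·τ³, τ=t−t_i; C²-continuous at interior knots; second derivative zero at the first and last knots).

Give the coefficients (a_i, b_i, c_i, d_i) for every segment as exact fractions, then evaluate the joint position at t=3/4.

  seg 0: a=0 b=-7869/1396 c=0 d=2285/1396
  seg 1: a=-4 b=-507/698 c=6855/1396 d=-889/698
  seg 2: a=4 b=2535/698 c=-3813/1396 d=929/2792
  seg 3: a=3 b=-1152/349 c=-513/698 d=723/698
  seg 4: a=0 b=-1161/698 c=828/349 d=-138/349
S(3/4) = -316017/89344

Δ: Δ0=-4, Δ1=4, Δ2=-1/2, Δ3=-3, Δ4=3/2
row 1: diag=6, rhs=48; c'=1/3, d'=8
row 2: denom=8−2·1/3=22/3; d'=(-27−2·8)/(22/3)=-129/22
row 3: denom=6−2·3/11=60/11; d'=(-15−2·-129/22)/(60/11)=-3/5
row 4: denom=6−1·11/60=349/60; d'=(27−1·-3/5)/(349/60)=1656/349
back: M4=1656/349
back: M3=-3/5−11/60·1656/349=-513/349
back: M2=-129/22−3/11·-513/349=-3813/698
back: M1=8−1/3·-3813/698=6855/698
M: M0=0, M1=6855/698, M2=-3813/698, M3=-513/349, M4=1656/349, M5=0
seg 0: a=0, c=M0/2=0, d=(M1−M0)/(6·1)=2285/1396, b=Δ0−h0·(2M0+M1)/6=-7869/1396
seg 1: a=-4, c=M1/2=6855/1396, d=(M2−M1)/(6·2)=-889/698, b=Δ1−h1·(2M1+M2)/6=-507/698
seg 2: a=4, c=M2/2=-3813/1396, d=(M3−M2)/(6·2)=929/2792, b=Δ2−h2·(2M2+M3)/6=2535/698
seg 3: a=3, c=M3/2=-513/698, d=(M4−M3)/(6·1)=723/698, b=Δ3−h3·(2M3+M4)/6=-1152/349
seg 4: a=0, c=M4/2=828/349, d=(M5−M4)/(6·2)=-138/349, b=Δ4−h4·(2M4+M5)/6=-1161/698
t_q=3/4 → seg 0, τ=3/4; S=0+-7869/1396·τ+0·τ²+2285/1396·τ³=-316017/89344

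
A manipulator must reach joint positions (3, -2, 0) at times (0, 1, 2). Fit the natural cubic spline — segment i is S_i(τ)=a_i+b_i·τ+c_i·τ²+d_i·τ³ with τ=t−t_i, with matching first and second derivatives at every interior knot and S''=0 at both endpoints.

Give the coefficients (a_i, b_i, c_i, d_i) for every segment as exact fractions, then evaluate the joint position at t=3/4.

Δ: Δ0=-5, Δ1=2
row 1: diag=4, rhs=42; c'=1/4, d'=21/2
back: M1=21/2
M: M0=0, M1=21/2, M2=0
seg 0: a=3, c=M0/2=0, d=(M1−M0)/(6·1)=7/4, b=Δ0−h0·(2M0+M1)/6=-27/4
seg 1: a=-2, c=M1/2=21/4, d=(M2−M1)/(6·1)=-7/4, b=Δ1−h1·(2M1+M2)/6=-3/2
t_q=3/4 → seg 0, τ=3/4; S=3+-27/4·τ+0·τ²+7/4·τ³=-339/256

  seg 0: a=3 b=-27/4 c=0 d=7/4
  seg 1: a=-2 b=-3/2 c=21/4 d=-7/4
S(3/4) = -339/256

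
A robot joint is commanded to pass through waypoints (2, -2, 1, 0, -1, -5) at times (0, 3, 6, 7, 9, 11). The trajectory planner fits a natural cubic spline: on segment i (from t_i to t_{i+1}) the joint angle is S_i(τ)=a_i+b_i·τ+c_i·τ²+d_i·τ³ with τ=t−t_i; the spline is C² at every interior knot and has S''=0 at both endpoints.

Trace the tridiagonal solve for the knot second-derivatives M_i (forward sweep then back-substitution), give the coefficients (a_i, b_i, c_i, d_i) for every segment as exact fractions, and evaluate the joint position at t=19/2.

Δ: Δ0=-4/3, Δ1=1, Δ2=-1, Δ3=-1/2, Δ4=-2
row 1: diag=12, rhs=14; c'=1/4, d'=7/6
row 2: denom=8−3·1/4=29/4; d'=(-12−3·7/6)/(29/4)=-62/29
row 3: denom=6−1·4/29=170/29; d'=(3−1·-62/29)/(170/29)=149/170
row 4: denom=8−2·29/85=622/85; d'=(-9−2·149/170)/(622/85)=-457/311
back: M4=-457/311
back: M3=149/170−29/85·-457/311=857/622
back: M2=-62/29−4/29·857/622=-724/311
back: M1=7/6−1/4·-724/311=3263/1866
M: M0=0, M1=3263/1866, M2=-724/311, M3=857/622, M4=-457/311, M5=0
seg 0: a=2, c=M0/2=0, d=(M1−M0)/(6·3)=3263/33588, b=Δ0−h0·(2M0+M1)/6=-8239/3732
seg 1: a=-2, c=M1/2=3263/3732, d=(M2−M1)/(6·3)=-7607/33588, b=Δ1−h1·(2M1+M2)/6=775/1866
seg 2: a=1, c=M2/2=-362/311, d=(M3−M2)/(6·1)=2305/3732, b=Δ2−h2·(2M2+M3)/6=-1693/3732
seg 3: a=0, c=M3/2=857/1244, d=(M4−M3)/(6·2)=-1771/7464, b=Δ3−h3·(2M3+M4)/6=-1733/1866
seg 4: a=-1, c=M4/2=-457/622, d=(M5−M4)/(6·2)=457/3732, b=Δ4−h4·(2M4+M5)/6=-952/933
t_q=19/2 → seg 4, τ=1/2; S=-1+-952/933·τ+-457/622·τ²+457/3732·τ³=-16705/9952

  seg 0: a=2 b=-8239/3732 c=0 d=3263/33588
  seg 1: a=-2 b=775/1866 c=3263/3732 d=-7607/33588
  seg 2: a=1 b=-1693/3732 c=-362/311 d=2305/3732
  seg 3: a=0 b=-1733/1866 c=857/1244 d=-1771/7464
  seg 4: a=-1 b=-952/933 c=-457/622 d=457/3732
S(19/2) = -16705/9952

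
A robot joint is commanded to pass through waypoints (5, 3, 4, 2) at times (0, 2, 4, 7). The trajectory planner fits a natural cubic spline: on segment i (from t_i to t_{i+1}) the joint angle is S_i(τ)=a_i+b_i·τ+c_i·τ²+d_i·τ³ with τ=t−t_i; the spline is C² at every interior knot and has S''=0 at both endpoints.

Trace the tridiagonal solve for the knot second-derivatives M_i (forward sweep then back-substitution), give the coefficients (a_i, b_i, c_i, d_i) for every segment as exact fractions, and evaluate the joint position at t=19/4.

Δ: Δ0=-1, Δ1=1/2, Δ2=-2/3
row 1: diag=8, rhs=9; c'=1/4, d'=9/8
row 2: denom=10−2·1/4=19/2; d'=(-7−2·9/8)/(19/2)=-37/38
back: M2=-37/38
back: M1=9/8−1/4·-37/38=26/19
M: M0=0, M1=26/19, M2=-37/38, M3=0
seg 0: a=5, c=M0/2=0, d=(M1−M0)/(6·2)=13/114, b=Δ0−h0·(2M0+M1)/6=-83/57
seg 1: a=3, c=M1/2=13/19, d=(M2−M1)/(6·2)=-89/456, b=Δ1−h1·(2M1+M2)/6=-5/57
seg 2: a=4, c=M2/2=-37/76, d=(M3−M2)/(6·3)=37/684, b=Δ2−h2·(2M2+M3)/6=35/114
t_q=19/4 → seg 2, τ=3/4; S=4+35/114·τ+-37/76·τ²+37/684·τ³=19355/4864

  seg 0: a=5 b=-83/57 c=0 d=13/114
  seg 1: a=3 b=-5/57 c=13/19 d=-89/456
  seg 2: a=4 b=35/114 c=-37/76 d=37/684
S(19/4) = 19355/4864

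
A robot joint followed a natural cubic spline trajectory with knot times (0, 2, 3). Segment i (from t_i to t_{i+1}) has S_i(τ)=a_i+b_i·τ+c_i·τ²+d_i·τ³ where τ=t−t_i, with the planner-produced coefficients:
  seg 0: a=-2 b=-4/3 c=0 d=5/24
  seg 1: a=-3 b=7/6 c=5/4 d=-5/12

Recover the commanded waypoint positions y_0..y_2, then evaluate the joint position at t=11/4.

y_0=-2 y_1=-3 y_2=-1
S(11/4) = -409/256

y_0 = S_0(0) = a_0 = -2
y_1 = S_1(0) = a_1 = -3
y_2 = S_1(1) = -1
t_q=11/4 is in segment 1 (τ=3/4); S_1(τ)=-409/256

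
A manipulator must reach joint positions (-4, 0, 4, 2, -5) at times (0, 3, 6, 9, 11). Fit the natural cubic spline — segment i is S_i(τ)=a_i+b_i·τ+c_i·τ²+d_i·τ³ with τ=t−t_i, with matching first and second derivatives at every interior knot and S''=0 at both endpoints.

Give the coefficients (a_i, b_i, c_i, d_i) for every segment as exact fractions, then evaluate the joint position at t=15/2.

  seg 0: a=-4 b=5/4 c=0 d=1/108
  seg 1: a=0 b=3/2 c=1/12 d=-5/108
  seg 2: a=4 b=3/4 c=-1/3 d=-5/108
  seg 3: a=2 b=-5/2 c=-3/4 d=1/8
S(15/2) = 135/32

Δ: Δ0=4/3, Δ1=4/3, Δ2=-2/3, Δ3=-7/2
row 1: diag=12, rhs=0; c'=1/4, d'=0
row 2: denom=12−3·1/4=45/4; d'=(-12−3·0)/(45/4)=-16/15
row 3: denom=10−3·4/15=46/5; d'=(-17−3·-16/15)/(46/5)=-3/2
back: M3=-3/2
back: M2=-16/15−4/15·-3/2=-2/3
back: M1=0−1/4·-2/3=1/6
M: M0=0, M1=1/6, M2=-2/3, M3=-3/2, M4=0
seg 0: a=-4, c=M0/2=0, d=(M1−M0)/(6·3)=1/108, b=Δ0−h0·(2M0+M1)/6=5/4
seg 1: a=0, c=M1/2=1/12, d=(M2−M1)/(6·3)=-5/108, b=Δ1−h1·(2M1+M2)/6=3/2
seg 2: a=4, c=M2/2=-1/3, d=(M3−M2)/(6·3)=-5/108, b=Δ2−h2·(2M2+M3)/6=3/4
seg 3: a=2, c=M3/2=-3/4, d=(M4−M3)/(6·2)=1/8, b=Δ3−h3·(2M3+M4)/6=-5/2
t_q=15/2 → seg 2, τ=3/2; S=4+3/4·τ+-1/3·τ²+-5/108·τ³=135/32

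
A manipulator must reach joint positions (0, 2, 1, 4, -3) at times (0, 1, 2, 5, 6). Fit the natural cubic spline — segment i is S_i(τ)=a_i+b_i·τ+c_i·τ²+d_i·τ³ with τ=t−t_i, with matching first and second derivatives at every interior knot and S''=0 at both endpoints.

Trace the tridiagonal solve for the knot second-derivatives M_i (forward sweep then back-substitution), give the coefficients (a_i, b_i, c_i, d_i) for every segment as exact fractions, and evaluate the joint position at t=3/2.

  seg 0: a=0 b=629/212 c=0 d=-205/212
  seg 1: a=2 b=7/106 c=-615/212 d=389/212
  seg 2: a=1 b=-49/212 c=138/53 d=-155/212
  seg 3: a=4 b=-461/106 c=-843/212 d=281/212
S(3/2) = 2607/1696

Δ: Δ0=2, Δ1=-1, Δ2=1, Δ3=-7
row 1: diag=4, rhs=-18; c'=1/4, d'=-9/2
row 2: denom=8−1·1/4=31/4; d'=(12−1·-9/2)/(31/4)=66/31
row 3: denom=8−3·12/31=212/31; d'=(-48−3·66/31)/(212/31)=-843/106
back: M3=-843/106
back: M2=66/31−12/31·-843/106=276/53
back: M1=-9/2−1/4·276/53=-615/106
M: M0=0, M1=-615/106, M2=276/53, M3=-843/106, M4=0
seg 0: a=0, c=M0/2=0, d=(M1−M0)/(6·1)=-205/212, b=Δ0−h0·(2M0+M1)/6=629/212
seg 1: a=2, c=M1/2=-615/212, d=(M2−M1)/(6·1)=389/212, b=Δ1−h1·(2M1+M2)/6=7/106
seg 2: a=1, c=M2/2=138/53, d=(M3−M2)/(6·3)=-155/212, b=Δ2−h2·(2M2+M3)/6=-49/212
seg 3: a=4, c=M3/2=-843/212, d=(M4−M3)/(6·1)=281/212, b=Δ3−h3·(2M3+M4)/6=-461/106
t_q=3/2 → seg 1, τ=1/2; S=2+7/106·τ+-615/212·τ²+389/212·τ³=2607/1696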